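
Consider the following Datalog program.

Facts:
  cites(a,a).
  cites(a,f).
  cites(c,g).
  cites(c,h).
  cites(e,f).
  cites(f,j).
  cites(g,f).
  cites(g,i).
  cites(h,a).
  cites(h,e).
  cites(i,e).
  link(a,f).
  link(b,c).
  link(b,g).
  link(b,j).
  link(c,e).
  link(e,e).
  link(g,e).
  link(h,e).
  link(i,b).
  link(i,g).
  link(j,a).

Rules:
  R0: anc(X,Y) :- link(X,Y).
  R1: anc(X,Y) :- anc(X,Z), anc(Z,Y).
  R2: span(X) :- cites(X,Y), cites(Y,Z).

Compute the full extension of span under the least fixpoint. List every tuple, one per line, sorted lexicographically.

span(a)
span(c)
span(e)
span(g)
span(h)
span(i)

round 1: derive span(a) via R2 from cites(a,a), cites(a,a)
round 1: derive span(c) via R2 from cites(c,g), cites(g,f)
round 1: derive span(e) via R2 from cites(e,f), cites(f,j)
round 1: derive span(g) via R2 from cites(g,f), cites(f,j)
round 1: derive span(h) via R2 from cites(h,a), cites(a,a)
round 1: derive span(i) via R2 from cites(i,e), cites(e,f)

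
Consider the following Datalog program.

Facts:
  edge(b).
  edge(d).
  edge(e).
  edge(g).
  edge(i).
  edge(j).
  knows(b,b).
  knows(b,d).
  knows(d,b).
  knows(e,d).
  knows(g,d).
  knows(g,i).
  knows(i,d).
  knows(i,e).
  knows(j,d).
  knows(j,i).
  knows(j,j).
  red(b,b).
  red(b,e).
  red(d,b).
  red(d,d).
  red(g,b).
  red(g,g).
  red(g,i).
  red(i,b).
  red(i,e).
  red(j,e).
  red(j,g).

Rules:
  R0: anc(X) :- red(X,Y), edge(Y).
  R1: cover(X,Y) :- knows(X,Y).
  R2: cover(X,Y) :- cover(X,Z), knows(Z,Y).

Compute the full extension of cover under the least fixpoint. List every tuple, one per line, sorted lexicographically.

cover(b,b)
cover(b,d)
cover(d,b)
cover(d,d)
cover(e,b)
cover(e,d)
cover(g,b)
cover(g,d)
cover(g,e)
cover(g,i)
cover(i,b)
cover(i,d)
cover(i,e)
cover(j,b)
cover(j,d)
cover(j,e)
cover(j,i)
cover(j,j)

round 1: derive cover(b,b) via R1 from knows(b,b)
round 1: derive cover(b,d) via R1 from knows(b,d)
round 1: derive cover(d,b) via R1 from knows(d,b)
round 1: derive cover(e,d) via R1 from knows(e,d)
round 1: derive cover(g,d) via R1 from knows(g,d)
round 1: derive cover(g,i) via R1 from knows(g,i)
round 1: derive cover(i,d) via R1 from knows(i,d)
round 1: derive cover(i,e) via R1 from knows(i,e)
round 1: derive cover(j,d) via R1 from knows(j,d)
round 1: derive cover(j,i) via R1 from knows(j,i)
round 1: derive cover(j,j) via R1 from knows(j,j)
round 2: derive cover(d,d) via R2 from cover(d,b), knows(b,d)
round 2: derive cover(e,b) via R2 from cover(e,d), knows(d,b)
round 2: derive cover(g,b) via R2 from cover(g,d), knows(d,b)
round 2: derive cover(g,e) via R2 from cover(g,i), knows(i,e)
round 2: derive cover(i,b) via R2 from cover(i,d), knows(d,b)
round 2: derive cover(j,b) via R2 from cover(j,d), knows(d,b)
round 2: derive cover(j,e) via R2 from cover(j,i), knows(i,e)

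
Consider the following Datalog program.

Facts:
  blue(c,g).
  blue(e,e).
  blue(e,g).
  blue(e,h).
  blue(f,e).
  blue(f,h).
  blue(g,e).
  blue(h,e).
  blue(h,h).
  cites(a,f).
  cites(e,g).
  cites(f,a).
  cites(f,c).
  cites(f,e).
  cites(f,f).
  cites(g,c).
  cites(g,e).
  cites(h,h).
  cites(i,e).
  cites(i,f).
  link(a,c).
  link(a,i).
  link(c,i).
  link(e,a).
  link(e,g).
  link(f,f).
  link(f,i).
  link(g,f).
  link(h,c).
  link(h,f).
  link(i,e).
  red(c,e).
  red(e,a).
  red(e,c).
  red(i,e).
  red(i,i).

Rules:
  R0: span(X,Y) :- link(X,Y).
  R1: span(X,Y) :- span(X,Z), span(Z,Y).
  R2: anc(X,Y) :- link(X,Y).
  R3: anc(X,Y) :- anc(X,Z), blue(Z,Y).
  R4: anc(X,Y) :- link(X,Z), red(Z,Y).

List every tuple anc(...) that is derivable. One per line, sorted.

anc(a,c)
anc(a,e)
anc(a,g)
anc(a,h)
anc(a,i)
anc(c,e)
anc(c,g)
anc(c,h)
anc(c,i)
anc(e,a)
anc(e,e)
anc(e,g)
anc(e,h)
anc(f,e)
anc(f,f)
anc(f,g)
anc(f,h)
anc(f,i)
anc(g,e)
anc(g,f)
anc(g,g)
anc(g,h)
anc(h,c)
anc(h,e)
anc(h,f)
anc(h,g)
anc(h,h)
anc(i,a)
anc(i,c)
anc(i,e)
anc(i,g)
anc(i,h)

round 1: derive anc(a,c) via R2 from link(a,c)
round 1: derive anc(a,i) via R2 from link(a,i)
round 1: derive anc(c,i) via R2 from link(c,i)
round 1: derive anc(e,a) via R2 from link(e,a)
round 1: derive anc(e,g) via R2 from link(e,g)
round 1: derive anc(f,f) via R2 from link(f,f)
round 1: derive anc(f,i) via R2 from link(f,i)
round 1: derive anc(g,f) via R2 from link(g,f)
round 1: derive anc(h,c) via R2 from link(h,c)
round 1: derive anc(h,f) via R2 from link(h,f)
round 1: derive anc(i,e) via R2 from link(i,e)
round 1: derive anc(a,e) via R4 from link(a,c), red(c,e)
round 1: derive anc(c,e) via R4 from link(c,i), red(i,e)
round 1: derive anc(f,e) via R4 from link(f,i), red(i,e)
round 1: derive anc(h,e) via R4 from link(h,c), red(c,e)
round 1: derive anc(i,a) via R4 from link(i,e), red(e,a)
round 1: derive anc(i,c) via R4 from link(i,e), red(e,c)
round 2: derive anc(a,g) via R3 from anc(a,c), blue(c,g)
round 2: derive anc(a,h) via R3 from anc(a,e), blue(e,h)
round 2: derive anc(c,g) via R3 from anc(c,e), blue(e,g)
round 2: derive anc(c,h) via R3 from anc(c,e), blue(e,h)
round 2: derive anc(e,e) via R3 from anc(e,g), blue(g,e)
round 2: derive anc(f,g) via R3 from anc(f,e), blue(e,g)
round 2: derive anc(f,h) via R3 from anc(f,e), blue(e,h)
round 2: derive anc(g,e) via R3 from anc(g,f), blue(f,e)
round 2: derive anc(g,h) via R3 from anc(g,f), blue(f,h)
round 2: derive anc(h,g) via R3 from anc(h,c), blue(c,g)
round 2: derive anc(h,h) via R3 from anc(h,e), blue(e,h)
round 2: derive anc(i,g) via R3 from anc(i,c), blue(c,g)
round 2: derive anc(i,h) via R3 from anc(i,e), blue(e,h)
round 3: derive anc(e,h) via R3 from anc(e,e), blue(e,h)
round 3: derive anc(g,g) via R3 from anc(g,e), blue(e,g)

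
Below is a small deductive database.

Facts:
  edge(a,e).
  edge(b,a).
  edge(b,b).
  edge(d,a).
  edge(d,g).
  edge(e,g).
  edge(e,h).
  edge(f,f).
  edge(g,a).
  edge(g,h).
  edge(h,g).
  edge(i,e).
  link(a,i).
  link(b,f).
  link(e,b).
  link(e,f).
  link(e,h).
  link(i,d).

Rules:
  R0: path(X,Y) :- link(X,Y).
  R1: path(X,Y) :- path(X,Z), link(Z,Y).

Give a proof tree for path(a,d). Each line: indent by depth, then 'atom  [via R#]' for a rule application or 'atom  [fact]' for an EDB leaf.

path(a,d)  [via R1]
  path(a,i)  [via R0]
    link(a,i)  [fact]
  link(i,d)  [fact]

round 1: derive path(a,i) via R0 from link(a,i)
round 1: derive path(b,f) via R0 from link(b,f)
round 1: derive path(e,b) via R0 from link(e,b)
round 1: derive path(e,f) via R0 from link(e,f)
round 1: derive path(e,h) via R0 from link(e,h)
round 1: derive path(i,d) via R0 from link(i,d)
round 2: derive path(a,d) via R1 from path(a,i), link(i,d)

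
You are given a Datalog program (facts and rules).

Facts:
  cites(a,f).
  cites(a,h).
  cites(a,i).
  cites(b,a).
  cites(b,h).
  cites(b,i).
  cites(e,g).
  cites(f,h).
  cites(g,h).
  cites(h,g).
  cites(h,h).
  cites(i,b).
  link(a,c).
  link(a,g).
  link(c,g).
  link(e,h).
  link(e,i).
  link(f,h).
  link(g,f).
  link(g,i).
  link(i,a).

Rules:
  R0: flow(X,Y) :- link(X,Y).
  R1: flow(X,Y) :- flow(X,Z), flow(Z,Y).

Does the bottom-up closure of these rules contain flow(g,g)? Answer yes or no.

yes

round 1: derive flow(a,c) via R0 from link(a,c)
round 1: derive flow(a,g) via R0 from link(a,g)
round 1: derive flow(c,g) via R0 from link(c,g)
round 1: derive flow(e,h) via R0 from link(e,h)
round 1: derive flow(e,i) via R0 from link(e,i)
round 1: derive flow(f,h) via R0 from link(f,h)
round 1: derive flow(g,f) via R0 from link(g,f)
round 1: derive flow(g,i) via R0 from link(g,i)
round 1: derive flow(i,a) via R0 from link(i,a)
round 2: derive flow(a,f) via R1 from flow(a,g), flow(g,f)
round 2: derive flow(a,i) via R1 from flow(a,g), flow(g,i)
round 2: derive flow(c,f) via R1 from flow(c,g), flow(g,f)
round 2: derive flow(c,i) via R1 from flow(c,g), flow(g,i)
round 2: derive flow(e,a) via R1 from flow(e,i), flow(i,a)
round 2: derive flow(g,a) via R1 from flow(g,i), flow(i,a)
round 2: derive flow(g,h) via R1 from flow(g,f), flow(f,h)
round 2: derive flow(i,c) via R1 from flow(i,a), flow(a,c)
round 2: derive flow(i,g) via R1 from flow(i,a), flow(a,g)
round 3: derive flow(a,a) via R1 from flow(a,g), flow(g,a)
round 3: derive flow(a,h) via R1 from flow(a,f), flow(f,h)
round 3: derive flow(c,a) via R1 from flow(c,g), flow(g,a)
round 3: derive flow(c,c) via R1 from flow(c,i), flow(i,c)
round 3: derive flow(c,h) via R1 from flow(c,f), flow(f,h)
round 3: derive flow(e,c) via R1 from flow(e,a), flow(a,c)
round 3: derive flow(e,f) via R1 from flow(e,a), flow(a,f)
round 3: derive flow(e,g) via R1 from flow(e,a), flow(a,g)
round 3: derive flow(g,c) via R1 from flow(g,a), flow(a,c)
round 3: derive flow(g,g) via R1 from flow(g,a), flow(a,g)
round 3: derive flow(i,f) via R1 from flow(i,a), flow(a,f)
round 3: derive flow(i,h) via R1 from flow(i,g), flow(g,h)
round 3: derive flow(i,i) via R1 from flow(i,a), flow(a,i)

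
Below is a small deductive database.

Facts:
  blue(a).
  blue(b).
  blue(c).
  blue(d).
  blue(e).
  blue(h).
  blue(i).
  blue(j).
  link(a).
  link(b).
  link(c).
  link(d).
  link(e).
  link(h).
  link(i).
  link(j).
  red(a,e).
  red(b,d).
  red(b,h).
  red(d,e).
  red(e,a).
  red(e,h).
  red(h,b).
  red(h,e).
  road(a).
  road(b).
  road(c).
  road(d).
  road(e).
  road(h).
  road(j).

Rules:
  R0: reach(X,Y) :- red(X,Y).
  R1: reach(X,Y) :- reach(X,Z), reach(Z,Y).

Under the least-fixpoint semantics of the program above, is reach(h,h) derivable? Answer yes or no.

yes

round 1: derive reach(a,e) via R0 from red(a,e)
round 1: derive reach(b,d) via R0 from red(b,d)
round 1: derive reach(b,h) via R0 from red(b,h)
round 1: derive reach(d,e) via R0 from red(d,e)
round 1: derive reach(e,a) via R0 from red(e,a)
round 1: derive reach(e,h) via R0 from red(e,h)
round 1: derive reach(h,b) via R0 from red(h,b)
round 1: derive reach(h,e) via R0 from red(h,e)
round 2: derive reach(a,a) via R1 from reach(a,e), reach(e,a)
round 2: derive reach(a,h) via R1 from reach(a,e), reach(e,h)
round 2: derive reach(b,b) via R1 from reach(b,h), reach(h,b)
round 2: derive reach(b,e) via R1 from reach(b,d), reach(d,e)
round 2: derive reach(d,a) via R1 from reach(d,e), reach(e,a)
round 2: derive reach(d,h) via R1 from reach(d,e), reach(e,h)
round 2: derive reach(e,b) via R1 from reach(e,h), reach(h,b)
round 2: derive reach(e,e) via R1 from reach(e,a), reach(a,e)
round 2: derive reach(h,a) via R1 from reach(h,e), reach(e,a)
round 2: derive reach(h,d) via R1 from reach(h,b), reach(b,d)
round 2: derive reach(h,h) via R1 from reach(h,b), reach(b,h)
round 3: derive reach(a,b) via R1 from reach(a,e), reach(e,b)
round 3: derive reach(a,d) via R1 from reach(a,h), reach(h,d)
round 3: derive reach(b,a) via R1 from reach(b,d), reach(d,a)
round 3: derive reach(d,b) via R1 from reach(d,e), reach(e,b)
round 3: derive reach(d,d) via R1 from reach(d,h), reach(h,d)
round 3: derive reach(e,d) via R1 from reach(e,b), reach(b,d)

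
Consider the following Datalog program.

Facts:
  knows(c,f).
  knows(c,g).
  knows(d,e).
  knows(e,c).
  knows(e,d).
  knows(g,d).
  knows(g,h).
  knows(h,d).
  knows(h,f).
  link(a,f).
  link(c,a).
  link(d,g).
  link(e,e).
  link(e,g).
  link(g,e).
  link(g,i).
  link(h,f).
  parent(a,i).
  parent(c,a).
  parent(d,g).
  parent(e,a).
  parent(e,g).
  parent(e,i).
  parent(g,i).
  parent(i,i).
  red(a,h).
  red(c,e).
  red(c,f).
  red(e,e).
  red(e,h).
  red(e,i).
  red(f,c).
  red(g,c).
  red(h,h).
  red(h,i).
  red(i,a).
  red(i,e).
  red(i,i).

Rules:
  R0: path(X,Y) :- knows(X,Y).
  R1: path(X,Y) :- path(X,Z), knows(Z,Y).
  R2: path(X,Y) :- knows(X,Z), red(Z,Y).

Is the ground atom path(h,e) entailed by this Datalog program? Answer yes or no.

yes

round 1: derive path(c,f) via R0 from knows(c,f)
round 1: derive path(c,g) via R0 from knows(c,g)
round 1: derive path(d,e) via R0 from knows(d,e)
round 1: derive path(e,c) via R0 from knows(e,c)
round 1: derive path(e,d) via R0 from knows(e,d)
round 1: derive path(g,d) via R0 from knows(g,d)
round 1: derive path(g,h) via R0 from knows(g,h)
round 1: derive path(h,d) via R0 from knows(h,d)
round 1: derive path(h,f) via R0 from knows(h,f)
round 1: derive path(c,c) via R2 from knows(c,f), red(f,c)
round 1: derive path(d,h) via R2 from knows(d,e), red(e,h)
round 1: derive path(d,i) via R2 from knows(d,e), red(e,i)
round 1: derive path(e,e) via R2 from knows(e,c), red(c,e)
round 1: derive path(e,f) via R2 from knows(e,c), red(c,f)
round 1: derive path(g,i) via R2 from knows(g,h), red(h,i)
round 1: derive path(h,c) via R2 from knows(h,f), red(f,c)
round 2: derive path(c,d) via R1 from path(c,g), knows(g,d)
round 2: derive path(c,h) via R1 from path(c,g), knows(g,h)
round 2: derive path(d,c) via R1 from path(d,e), knows(e,c)
round 2: derive path(d,d) via R1 from path(d,e), knows(e,d)
round 2: derive path(d,f) via R1 from path(d,h), knows(h,f)
round 2: derive path(e,g) via R1 from path(e,c), knows(c,g)
round 2: derive path(g,e) via R1 from path(g,d), knows(d,e)
round 2: derive path(g,f) via R1 from path(g,h), knows(h,f)
round 2: derive path(h,e) via R1 from path(h,d), knows(d,e)
round 2: derive path(h,g) via R1 from path(h,c), knows(c,g)
round 3: derive path(c,e) via R1 from path(c,d), knows(d,e)
round 3: derive path(d,g) via R1 from path(d,c), knows(c,g)
round 3: derive path(e,h) via R1 from path(e,g), knows(g,h)
round 3: derive path(g,c) via R1 from path(g,e), knows(e,c)
round 3: derive path(h,h) via R1 from path(h,g), knows(g,h)
round 4: derive path(g,g) via R1 from path(g,c), knows(c,g)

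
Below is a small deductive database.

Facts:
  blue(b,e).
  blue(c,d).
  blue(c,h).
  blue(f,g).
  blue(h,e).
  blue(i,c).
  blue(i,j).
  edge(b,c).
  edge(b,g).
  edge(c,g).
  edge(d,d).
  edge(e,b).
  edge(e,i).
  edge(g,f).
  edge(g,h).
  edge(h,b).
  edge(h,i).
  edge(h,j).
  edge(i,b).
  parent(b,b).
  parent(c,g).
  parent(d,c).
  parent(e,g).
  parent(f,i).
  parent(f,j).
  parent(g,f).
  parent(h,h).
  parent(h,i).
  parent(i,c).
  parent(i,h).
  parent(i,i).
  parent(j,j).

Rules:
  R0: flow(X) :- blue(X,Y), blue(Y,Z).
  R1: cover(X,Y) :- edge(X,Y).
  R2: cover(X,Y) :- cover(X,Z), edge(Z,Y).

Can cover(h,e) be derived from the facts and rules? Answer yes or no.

no

round 1: derive cover(b,c) via R1 from edge(b,c)
round 1: derive cover(b,g) via R1 from edge(b,g)
round 1: derive cover(c,g) via R1 from edge(c,g)
round 1: derive cover(d,d) via R1 from edge(d,d)
round 1: derive cover(e,b) via R1 from edge(e,b)
round 1: derive cover(e,i) via R1 from edge(e,i)
round 1: derive cover(g,f) via R1 from edge(g,f)
round 1: derive cover(g,h) via R1 from edge(g,h)
round 1: derive cover(h,b) via R1 from edge(h,b)
round 1: derive cover(h,i) via R1 from edge(h,i)
round 1: derive cover(h,j) via R1 from edge(h,j)
round 1: derive cover(i,b) via R1 from edge(i,b)
round 2: derive cover(b,f) via R2 from cover(b,g), edge(g,f)
round 2: derive cover(b,h) via R2 from cover(b,g), edge(g,h)
round 2: derive cover(c,f) via R2 from cover(c,g), edge(g,f)
round 2: derive cover(c,h) via R2 from cover(c,g), edge(g,h)
round 2: derive cover(e,c) via R2 from cover(e,b), edge(b,c)
round 2: derive cover(e,g) via R2 from cover(e,b), edge(b,g)
round 2: derive cover(g,b) via R2 from cover(g,h), edge(h,b)
round 2: derive cover(g,i) via R2 from cover(g,h), edge(h,i)
round 2: derive cover(g,j) via R2 from cover(g,h), edge(h,j)
round 2: derive cover(h,c) via R2 from cover(h,b), edge(b,c)
round 2: derive cover(h,g) via R2 from cover(h,b), edge(b,g)
round 2: derive cover(i,c) via R2 from cover(i,b), edge(b,c)
round 2: derive cover(i,g) via R2 from cover(i,b), edge(b,g)
round 3: derive cover(b,b) via R2 from cover(b,h), edge(h,b)
round 3: derive cover(b,i) via R2 from cover(b,h), edge(h,i)
round 3: derive cover(b,j) via R2 from cover(b,h), edge(h,j)
round 3: derive cover(c,b) via R2 from cover(c,h), edge(h,b)
round 3: derive cover(c,i) via R2 from cover(c,h), edge(h,i)
round 3: derive cover(c,j) via R2 from cover(c,h), edge(h,j)
round 3: derive cover(e,f) via R2 from cover(e,g), edge(g,f)
round 3: derive cover(e,h) via R2 from cover(e,g), edge(g,h)
round 3: derive cover(g,c) via R2 from cover(g,b), edge(b,c)
round 3: derive cover(g,g) via R2 from cover(g,b), edge(b,g)
round 3: derive cover(h,f) via R2 from cover(h,g), edge(g,f)
round 3: derive cover(h,h) via R2 from cover(h,g), edge(g,h)
round 3: derive cover(i,f) via R2 from cover(i,g), edge(g,f)
round 3: derive cover(i,h) via R2 from cover(i,g), edge(g,h)
round 4: derive cover(c,c) via R2 from cover(c,b), edge(b,c)
round 4: derive cover(e,j) via R2 from cover(e,h), edge(h,j)
round 4: derive cover(i,i) via R2 from cover(i,h), edge(h,i)
round 4: derive cover(i,j) via R2 from cover(i,h), edge(h,j)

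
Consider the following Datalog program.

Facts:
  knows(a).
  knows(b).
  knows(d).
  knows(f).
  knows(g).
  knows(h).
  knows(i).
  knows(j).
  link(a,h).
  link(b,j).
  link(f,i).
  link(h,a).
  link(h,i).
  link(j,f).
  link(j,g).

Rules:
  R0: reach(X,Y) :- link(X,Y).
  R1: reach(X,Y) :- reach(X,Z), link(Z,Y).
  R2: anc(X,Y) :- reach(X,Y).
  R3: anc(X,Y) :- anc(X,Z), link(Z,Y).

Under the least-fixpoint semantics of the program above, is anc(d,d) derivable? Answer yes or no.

round 1: derive reach(a,h) via R0 from link(a,h)
round 1: derive reach(b,j) via R0 from link(b,j)
round 1: derive reach(f,i) via R0 from link(f,i)
round 1: derive reach(h,a) via R0 from link(h,a)
round 1: derive reach(h,i) via R0 from link(h,i)
round 1: derive reach(j,f) via R0 from link(j,f)
round 1: derive reach(j,g) via R0 from link(j,g)
round 2: derive reach(a,a) via R1 from reach(a,h), link(h,a)
round 2: derive reach(a,i) via R1 from reach(a,h), link(h,i)
round 2: derive reach(b,f) via R1 from reach(b,j), link(j,f)
round 2: derive reach(b,g) via R1 from reach(b,j), link(j,g)
round 2: derive reach(h,h) via R1 from reach(h,a), link(a,h)
round 2: derive reach(j,i) via R1 from reach(j,f), link(f,i)
round 2: derive anc(a,h) via R2 from reach(a,h)
round 2: derive anc(b,j) via R2 from reach(b,j)
round 2: derive anc(f,i) via R2 from reach(f,i)
round 2: derive anc(h,a) via R2 from reach(h,a)
round 2: derive anc(h,i) via R2 from reach(h,i)
round 2: derive anc(j,f) via R2 from reach(j,f)
round 2: derive anc(j,g) via R2 from reach(j,g)
round 3: derive reach(b,i) via R1 from reach(b,f), link(f,i)
round 3: derive anc(a,a) via R2 from reach(a,a)
round 3: derive anc(a,i) via R2 from reach(a,i)
round 3: derive anc(b,f) via R2 from reach(b,f)
round 3: derive anc(b,g) via R2 from reach(b,g)
round 3: derive anc(h,h) via R2 from reach(h,h)
round 3: derive anc(j,i) via R2 from reach(j,i)
round 4: derive anc(b,i) via R2 from reach(b,i)

no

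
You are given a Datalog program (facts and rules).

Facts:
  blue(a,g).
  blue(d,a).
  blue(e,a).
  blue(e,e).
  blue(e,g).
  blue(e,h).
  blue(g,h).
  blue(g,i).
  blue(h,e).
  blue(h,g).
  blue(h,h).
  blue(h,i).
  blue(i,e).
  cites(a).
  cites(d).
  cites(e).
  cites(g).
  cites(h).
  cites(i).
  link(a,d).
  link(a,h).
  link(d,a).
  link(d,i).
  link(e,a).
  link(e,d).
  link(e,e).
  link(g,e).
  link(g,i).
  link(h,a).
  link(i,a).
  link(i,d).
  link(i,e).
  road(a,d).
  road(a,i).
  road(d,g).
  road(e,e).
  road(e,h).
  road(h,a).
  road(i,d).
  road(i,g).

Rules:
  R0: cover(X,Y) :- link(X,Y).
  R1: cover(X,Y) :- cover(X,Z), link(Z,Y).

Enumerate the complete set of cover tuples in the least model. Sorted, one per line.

round 1: derive cover(a,d) via R0 from link(a,d)
round 1: derive cover(a,h) via R0 from link(a,h)
round 1: derive cover(d,a) via R0 from link(d,a)
round 1: derive cover(d,i) via R0 from link(d,i)
round 1: derive cover(e,a) via R0 from link(e,a)
round 1: derive cover(e,d) via R0 from link(e,d)
round 1: derive cover(e,e) via R0 from link(e,e)
round 1: derive cover(g,e) via R0 from link(g,e)
round 1: derive cover(g,i) via R0 from link(g,i)
round 1: derive cover(h,a) via R0 from link(h,a)
round 1: derive cover(i,a) via R0 from link(i,a)
round 1: derive cover(i,d) via R0 from link(i,d)
round 1: derive cover(i,e) via R0 from link(i,e)
round 2: derive cover(a,a) via R1 from cover(a,d), link(d,a)
round 2: derive cover(a,i) via R1 from cover(a,d), link(d,i)
round 2: derive cover(d,d) via R1 from cover(d,a), link(a,d)
round 2: derive cover(d,e) via R1 from cover(d,i), link(i,e)
round 2: derive cover(d,h) via R1 from cover(d,a), link(a,h)
round 2: derive cover(e,h) via R1 from cover(e,a), link(a,h)
round 2: derive cover(e,i) via R1 from cover(e,d), link(d,i)
round 2: derive cover(g,a) via R1 from cover(g,e), link(e,a)
round 2: derive cover(g,d) via R1 from cover(g,e), link(e,d)
round 2: derive cover(h,d) via R1 from cover(h,a), link(a,d)
round 2: derive cover(h,h) via R1 from cover(h,a), link(a,h)
round 2: derive cover(i,h) via R1 from cover(i,a), link(a,h)
round 2: derive cover(i,i) via R1 from cover(i,d), link(d,i)
round 3: derive cover(a,e) via R1 from cover(a,i), link(i,e)
round 3: derive cover(g,h) via R1 from cover(g,a), link(a,h)
round 3: derive cover(h,i) via R1 from cover(h,d), link(d,i)
round 4: derive cover(h,e) via R1 from cover(h,i), link(i,e)

cover(a,a)
cover(a,d)
cover(a,e)
cover(a,h)
cover(a,i)
cover(d,a)
cover(d,d)
cover(d,e)
cover(d,h)
cover(d,i)
cover(e,a)
cover(e,d)
cover(e,e)
cover(e,h)
cover(e,i)
cover(g,a)
cover(g,d)
cover(g,e)
cover(g,h)
cover(g,i)
cover(h,a)
cover(h,d)
cover(h,e)
cover(h,h)
cover(h,i)
cover(i,a)
cover(i,d)
cover(i,e)
cover(i,h)
cover(i,i)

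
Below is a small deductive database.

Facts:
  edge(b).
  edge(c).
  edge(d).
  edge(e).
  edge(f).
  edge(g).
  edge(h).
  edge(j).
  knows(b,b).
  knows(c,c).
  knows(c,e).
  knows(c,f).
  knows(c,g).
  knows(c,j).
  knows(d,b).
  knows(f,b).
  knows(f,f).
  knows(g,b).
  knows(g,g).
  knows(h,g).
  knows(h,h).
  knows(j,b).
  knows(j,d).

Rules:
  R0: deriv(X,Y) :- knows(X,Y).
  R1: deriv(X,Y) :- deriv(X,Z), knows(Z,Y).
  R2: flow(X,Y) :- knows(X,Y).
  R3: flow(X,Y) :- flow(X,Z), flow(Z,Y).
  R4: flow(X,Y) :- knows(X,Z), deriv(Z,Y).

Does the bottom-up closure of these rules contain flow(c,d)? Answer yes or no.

round 1: derive deriv(b,b) via R0 from knows(b,b)
round 1: derive deriv(c,c) via R0 from knows(c,c)
round 1: derive deriv(c,e) via R0 from knows(c,e)
round 1: derive deriv(c,f) via R0 from knows(c,f)
round 1: derive deriv(c,g) via R0 from knows(c,g)
round 1: derive deriv(c,j) via R0 from knows(c,j)
round 1: derive deriv(d,b) via R0 from knows(d,b)
round 1: derive deriv(f,b) via R0 from knows(f,b)
round 1: derive deriv(f,f) via R0 from knows(f,f)
round 1: derive deriv(g,b) via R0 from knows(g,b)
round 1: derive deriv(g,g) via R0 from knows(g,g)
round 1: derive deriv(h,g) via R0 from knows(h,g)
round 1: derive deriv(h,h) via R0 from knows(h,h)
round 1: derive deriv(j,b) via R0 from knows(j,b)
round 1: derive deriv(j,d) via R0 from knows(j,d)
round 1: derive flow(b,b) via R2 from knows(b,b)
round 1: derive flow(c,c) via R2 from knows(c,c)
round 1: derive flow(c,e) via R2 from knows(c,e)
round 1: derive flow(c,f) via R2 from knows(c,f)
round 1: derive flow(c,g) via R2 from knows(c,g)
round 1: derive flow(c,j) via R2 from knows(c,j)
round 1: derive flow(d,b) via R2 from knows(d,b)
round 1: derive flow(f,b) via R2 from knows(f,b)
round 1: derive flow(f,f) via R2 from knows(f,f)
round 1: derive flow(g,b) via R2 from knows(g,b)
round 1: derive flow(g,g) via R2 from knows(g,g)
round 1: derive flow(h,g) via R2 from knows(h,g)
round 1: derive flow(h,h) via R2 from knows(h,h)
round 1: derive flow(j,b) via R2 from knows(j,b)
round 1: derive flow(j,d) via R2 from knows(j,d)
round 2: derive deriv(c,b) via R1 from deriv(c,f), knows(f,b)
round 2: derive deriv(c,d) via R1 from deriv(c,j), knows(j,d)
round 2: derive deriv(h,b) via R1 from deriv(h,g), knows(g,b)
round 2: derive flow(c,b) via R3 from flow(c,f), flow(f,b)
round 2: derive flow(c,d) via R3 from flow(c,j), flow(j,d)
round 2: derive flow(h,b) via R3 from flow(h,g), flow(g,b)

yes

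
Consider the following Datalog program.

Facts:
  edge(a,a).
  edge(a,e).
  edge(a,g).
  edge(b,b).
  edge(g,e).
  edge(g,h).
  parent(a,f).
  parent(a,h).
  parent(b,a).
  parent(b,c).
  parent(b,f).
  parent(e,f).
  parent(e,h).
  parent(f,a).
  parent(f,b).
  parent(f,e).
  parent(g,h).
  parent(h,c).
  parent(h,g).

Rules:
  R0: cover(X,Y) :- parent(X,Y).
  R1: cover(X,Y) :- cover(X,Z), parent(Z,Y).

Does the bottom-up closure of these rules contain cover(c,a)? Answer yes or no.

no

round 1: derive cover(a,f) via R0 from parent(a,f)
round 1: derive cover(a,h) via R0 from parent(a,h)
round 1: derive cover(b,a) via R0 from parent(b,a)
round 1: derive cover(b,c) via R0 from parent(b,c)
round 1: derive cover(b,f) via R0 from parent(b,f)
round 1: derive cover(e,f) via R0 from parent(e,f)
round 1: derive cover(e,h) via R0 from parent(e,h)
round 1: derive cover(f,a) via R0 from parent(f,a)
round 1: derive cover(f,b) via R0 from parent(f,b)
round 1: derive cover(f,e) via R0 from parent(f,e)
round 1: derive cover(g,h) via R0 from parent(g,h)
round 1: derive cover(h,c) via R0 from parent(h,c)
round 1: derive cover(h,g) via R0 from parent(h,g)
round 2: derive cover(a,a) via R1 from cover(a,f), parent(f,a)
round 2: derive cover(a,b) via R1 from cover(a,f), parent(f,b)
round 2: derive cover(a,c) via R1 from cover(a,h), parent(h,c)
round 2: derive cover(a,e) via R1 from cover(a,f), parent(f,e)
round 2: derive cover(a,g) via R1 from cover(a,h), parent(h,g)
round 2: derive cover(b,b) via R1 from cover(b,f), parent(f,b)
round 2: derive cover(b,e) via R1 from cover(b,f), parent(f,e)
round 2: derive cover(b,h) via R1 from cover(b,a), parent(a,h)
round 2: derive cover(e,a) via R1 from cover(e,f), parent(f,a)
round 2: derive cover(e,b) via R1 from cover(e,f), parent(f,b)
round 2: derive cover(e,c) via R1 from cover(e,h), parent(h,c)
round 2: derive cover(e,e) via R1 from cover(e,f), parent(f,e)
round 2: derive cover(e,g) via R1 from cover(e,h), parent(h,g)
round 2: derive cover(f,c) via R1 from cover(f,b), parent(b,c)
round 2: derive cover(f,f) via R1 from cover(f,a), parent(a,f)
round 2: derive cover(f,h) via R1 from cover(f,a), parent(a,h)
round 2: derive cover(g,c) via R1 from cover(g,h), parent(h,c)
round 2: derive cover(g,g) via R1 from cover(g,h), parent(h,g)
round 2: derive cover(h,h) via R1 from cover(h,g), parent(g,h)
round 3: derive cover(b,g) via R1 from cover(b,h), parent(h,g)
round 3: derive cover(f,g) via R1 from cover(f,h), parent(h,g)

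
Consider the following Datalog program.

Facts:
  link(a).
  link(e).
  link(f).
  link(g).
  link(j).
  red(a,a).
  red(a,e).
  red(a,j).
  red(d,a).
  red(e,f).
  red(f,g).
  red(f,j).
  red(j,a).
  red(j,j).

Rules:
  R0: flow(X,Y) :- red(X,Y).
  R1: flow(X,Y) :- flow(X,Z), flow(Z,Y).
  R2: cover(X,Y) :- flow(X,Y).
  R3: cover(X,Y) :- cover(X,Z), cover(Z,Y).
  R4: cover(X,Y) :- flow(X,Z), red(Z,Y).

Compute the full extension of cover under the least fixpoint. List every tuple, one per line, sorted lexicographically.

cover(a,a)
cover(a,e)
cover(a,f)
cover(a,g)
cover(a,j)
cover(d,a)
cover(d,e)
cover(d,f)
cover(d,g)
cover(d,j)
cover(e,a)
cover(e,e)
cover(e,f)
cover(e,g)
cover(e,j)
cover(f,a)
cover(f,e)
cover(f,f)
cover(f,g)
cover(f,j)
cover(j,a)
cover(j,e)
cover(j,f)
cover(j,g)
cover(j,j)

round 1: derive flow(a,a) via R0 from red(a,a)
round 1: derive flow(a,e) via R0 from red(a,e)
round 1: derive flow(a,j) via R0 from red(a,j)
round 1: derive flow(d,a) via R0 from red(d,a)
round 1: derive flow(e,f) via R0 from red(e,f)
round 1: derive flow(f,g) via R0 from red(f,g)
round 1: derive flow(f,j) via R0 from red(f,j)
round 1: derive flow(j,a) via R0 from red(j,a)
round 1: derive flow(j,j) via R0 from red(j,j)
round 2: derive flow(a,f) via R1 from flow(a,e), flow(e,f)
round 2: derive flow(d,e) via R1 from flow(d,a), flow(a,e)
round 2: derive flow(d,j) via R1 from flow(d,a), flow(a,j)
round 2: derive flow(e,g) via R1 from flow(e,f), flow(f,g)
round 2: derive flow(e,j) via R1 from flow(e,f), flow(f,j)
round 2: derive flow(f,a) via R1 from flow(f,j), flow(j,a)
round 2: derive flow(j,e) via R1 from flow(j,a), flow(a,e)
round 2: derive cover(a,a) via R2 from flow(a,a)
round 2: derive cover(a,e) via R2 from flow(a,e)
round 2: derive cover(a,j) via R2 from flow(a,j)
round 2: derive cover(d,a) via R2 from flow(d,a)
round 2: derive cover(e,f) via R2 from flow(e,f)
round 2: derive cover(f,g) via R2 from flow(f,g)
round 2: derive cover(f,j) via R2 from flow(f,j)
round 2: derive cover(j,a) via R2 from flow(j,a)
round 2: derive cover(j,j) via R2 from flow(j,j)
round 2: derive cover(a,f) via R4 from flow(a,e), red(e,f)
round 2: derive cover(d,e) via R4 from flow(d,a), red(a,e)
round 2: derive cover(d,j) via R4 from flow(d,a), red(a,j)
round 2: derive cover(e,g) via R4 from flow(e,f), red(f,g)
round 2: derive cover(e,j) via R4 from flow(e,f), red(f,j)
round 2: derive cover(f,a) via R4 from flow(f,j), red(j,a)
round 2: derive cover(j,e) via R4 from flow(j,a), red(a,e)
round 3: derive flow(a,g) via R1 from flow(a,e), flow(e,g)
round 3: derive flow(d,f) via R1 from flow(d,a), flow(a,f)
round 3: derive flow(d,g) via R1 from flow(d,e), flow(e,g)
round 3: derive flow(e,a) via R1 from flow(e,f), flow(f,a)
round 3: derive flow(e,e) via R1 from flow(e,j), flow(j,e)
round 3: derive flow(f,e) via R1 from flow(f,a), flow(a,e)
round 3: derive flow(f,f) via R1 from flow(f,a), flow(a,f)
round 3: derive flow(j,f) via R1 from flow(j,a), flow(a,f)
round 3: derive flow(j,g) via R1 from flow(j,e), flow(e,g)
round 3: derive cover(a,g) via R3 from cover(a,e), cover(e,g)
round 3: derive cover(d,f) via R3 from cover(d,a), cover(a,f)
round 3: derive cover(d,g) via R3 from cover(d,e), cover(e,g)
round 3: derive cover(e,a) via R3 from cover(e,f), cover(f,a)
round 3: derive cover(e,e) via R3 from cover(e,j), cover(j,e)
round 3: derive cover(f,e) via R3 from cover(f,a), cover(a,e)
round 3: derive cover(f,f) via R3 from cover(f,a), cover(a,f)
round 3: derive cover(j,f) via R3 from cover(j,a), cover(a,f)
round 3: derive cover(j,g) via R3 from cover(j,e), cover(e,g)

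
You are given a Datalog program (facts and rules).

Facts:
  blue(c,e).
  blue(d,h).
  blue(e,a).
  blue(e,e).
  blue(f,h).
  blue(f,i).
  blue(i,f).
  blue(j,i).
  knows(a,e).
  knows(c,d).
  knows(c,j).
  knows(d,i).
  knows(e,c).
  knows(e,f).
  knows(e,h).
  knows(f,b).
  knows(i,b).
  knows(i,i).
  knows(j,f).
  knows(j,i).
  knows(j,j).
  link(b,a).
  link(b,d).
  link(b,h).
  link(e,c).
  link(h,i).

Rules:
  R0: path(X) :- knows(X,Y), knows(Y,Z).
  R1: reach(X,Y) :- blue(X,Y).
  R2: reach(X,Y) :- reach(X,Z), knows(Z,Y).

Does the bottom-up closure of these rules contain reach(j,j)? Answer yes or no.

no

round 1: derive reach(c,e) via R1 from blue(c,e)
round 1: derive reach(d,h) via R1 from blue(d,h)
round 1: derive reach(e,a) via R1 from blue(e,a)
round 1: derive reach(e,e) via R1 from blue(e,e)
round 1: derive reach(f,h) via R1 from blue(f,h)
round 1: derive reach(f,i) via R1 from blue(f,i)
round 1: derive reach(i,f) via R1 from blue(i,f)
round 1: derive reach(j,i) via R1 from blue(j,i)
round 2: derive reach(c,c) via R2 from reach(c,e), knows(e,c)
round 2: derive reach(c,f) via R2 from reach(c,e), knows(e,f)
round 2: derive reach(c,h) via R2 from reach(c,e), knows(e,h)
round 2: derive reach(e,c) via R2 from reach(e,e), knows(e,c)
round 2: derive reach(e,f) via R2 from reach(e,e), knows(e,f)
round 2: derive reach(e,h) via R2 from reach(e,e), knows(e,h)
round 2: derive reach(f,b) via R2 from reach(f,i), knows(i,b)
round 2: derive reach(i,b) via R2 from reach(i,f), knows(f,b)
round 2: derive reach(j,b) via R2 from reach(j,i), knows(i,b)
round 3: derive reach(c,b) via R2 from reach(c,f), knows(f,b)
round 3: derive reach(c,d) via R2 from reach(c,c), knows(c,d)
round 3: derive reach(c,j) via R2 from reach(c,c), knows(c,j)
round 3: derive reach(e,b) via R2 from reach(e,f), knows(f,b)
round 3: derive reach(e,d) via R2 from reach(e,c), knows(c,d)
round 3: derive reach(e,j) via R2 from reach(e,c), knows(c,j)
round 4: derive reach(c,i) via R2 from reach(c,d), knows(d,i)
round 4: derive reach(e,i) via R2 from reach(e,d), knows(d,i)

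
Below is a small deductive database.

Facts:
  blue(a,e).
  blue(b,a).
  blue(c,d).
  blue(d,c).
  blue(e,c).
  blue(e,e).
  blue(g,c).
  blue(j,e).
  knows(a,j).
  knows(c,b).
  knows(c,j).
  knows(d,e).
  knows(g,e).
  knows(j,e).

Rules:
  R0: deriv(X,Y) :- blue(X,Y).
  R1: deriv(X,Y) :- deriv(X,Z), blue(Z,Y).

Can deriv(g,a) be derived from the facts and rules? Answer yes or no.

no

round 1: derive deriv(a,e) via R0 from blue(a,e)
round 1: derive deriv(b,a) via R0 from blue(b,a)
round 1: derive deriv(c,d) via R0 from blue(c,d)
round 1: derive deriv(d,c) via R0 from blue(d,c)
round 1: derive deriv(e,c) via R0 from blue(e,c)
round 1: derive deriv(e,e) via R0 from blue(e,e)
round 1: derive deriv(g,c) via R0 from blue(g,c)
round 1: derive deriv(j,e) via R0 from blue(j,e)
round 2: derive deriv(a,c) via R1 from deriv(a,e), blue(e,c)
round 2: derive deriv(b,e) via R1 from deriv(b,a), blue(a,e)
round 2: derive deriv(c,c) via R1 from deriv(c,d), blue(d,c)
round 2: derive deriv(d,d) via R1 from deriv(d,c), blue(c,d)
round 2: derive deriv(e,d) via R1 from deriv(e,c), blue(c,d)
round 2: derive deriv(g,d) via R1 from deriv(g,c), blue(c,d)
round 2: derive deriv(j,c) via R1 from deriv(j,e), blue(e,c)
round 3: derive deriv(a,d) via R1 from deriv(a,c), blue(c,d)
round 3: derive deriv(b,c) via R1 from deriv(b,e), blue(e,c)
round 3: derive deriv(j,d) via R1 from deriv(j,c), blue(c,d)
round 4: derive deriv(b,d) via R1 from deriv(b,c), blue(c,d)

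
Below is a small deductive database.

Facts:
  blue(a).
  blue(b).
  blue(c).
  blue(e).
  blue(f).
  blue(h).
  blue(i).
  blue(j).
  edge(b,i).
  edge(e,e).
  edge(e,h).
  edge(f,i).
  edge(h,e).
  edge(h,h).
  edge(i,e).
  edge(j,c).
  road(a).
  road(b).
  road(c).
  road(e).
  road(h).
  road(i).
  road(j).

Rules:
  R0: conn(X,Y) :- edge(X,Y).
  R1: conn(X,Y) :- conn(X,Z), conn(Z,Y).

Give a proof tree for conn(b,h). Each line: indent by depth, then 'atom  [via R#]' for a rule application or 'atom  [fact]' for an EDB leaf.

round 1: derive conn(b,i) via R0 from edge(b,i)
round 1: derive conn(e,e) via R0 from edge(e,e)
round 1: derive conn(e,h) via R0 from edge(e,h)
round 1: derive conn(f,i) via R0 from edge(f,i)
round 1: derive conn(h,e) via R0 from edge(h,e)
round 1: derive conn(h,h) via R0 from edge(h,h)
round 1: derive conn(i,e) via R0 from edge(i,e)
round 1: derive conn(j,c) via R0 from edge(j,c)
round 2: derive conn(b,e) via R1 from conn(b,i), conn(i,e)
round 2: derive conn(f,e) via R1 from conn(f,i), conn(i,e)
round 2: derive conn(i,h) via R1 from conn(i,e), conn(e,h)
round 3: derive conn(b,h) via R1 from conn(b,e), conn(e,h)
round 3: derive conn(f,h) via R1 from conn(f,e), conn(e,h)

conn(b,h)  [via R1]
  conn(b,e)  [via R1]
    conn(b,i)  [via R0]
      edge(b,i)  [fact]
    conn(i,e)  [via R0]
      edge(i,e)  [fact]
  conn(e,h)  [via R0]
    edge(e,h)  [fact]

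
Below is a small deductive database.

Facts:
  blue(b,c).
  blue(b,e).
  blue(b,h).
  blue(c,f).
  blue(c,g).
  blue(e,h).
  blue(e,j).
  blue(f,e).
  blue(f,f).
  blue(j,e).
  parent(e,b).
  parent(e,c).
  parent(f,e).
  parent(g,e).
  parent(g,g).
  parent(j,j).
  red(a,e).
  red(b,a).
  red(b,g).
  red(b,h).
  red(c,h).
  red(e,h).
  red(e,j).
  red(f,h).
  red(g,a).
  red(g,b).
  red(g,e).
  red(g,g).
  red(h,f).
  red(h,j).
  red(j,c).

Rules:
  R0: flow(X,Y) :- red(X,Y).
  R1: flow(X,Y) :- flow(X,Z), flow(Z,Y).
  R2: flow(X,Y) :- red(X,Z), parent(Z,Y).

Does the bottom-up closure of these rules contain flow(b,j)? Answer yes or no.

round 1: derive flow(a,e) via R0 from red(a,e)
round 1: derive flow(b,a) via R0 from red(b,a)
round 1: derive flow(b,g) via R0 from red(b,g)
round 1: derive flow(b,h) via R0 from red(b,h)
round 1: derive flow(c,h) via R0 from red(c,h)
round 1: derive flow(e,h) via R0 from red(e,h)
round 1: derive flow(e,j) via R0 from red(e,j)
round 1: derive flow(f,h) via R0 from red(f,h)
round 1: derive flow(g,a) via R0 from red(g,a)
round 1: derive flow(g,b) via R0 from red(g,b)
round 1: derive flow(g,e) via R0 from red(g,e)
round 1: derive flow(g,g) via R0 from red(g,g)
round 1: derive flow(h,f) via R0 from red(h,f)
round 1: derive flow(h,j) via R0 from red(h,j)
round 1: derive flow(j,c) via R0 from red(j,c)
round 1: derive flow(a,b) via R2 from red(a,e), parent(e,b)
round 1: derive flow(a,c) via R2 from red(a,e), parent(e,c)
round 1: derive flow(b,e) via R2 from red(b,g), parent(g,e)
round 1: derive flow(g,c) via R2 from red(g,e), parent(e,c)
round 1: derive flow(h,e) via R2 from red(h,f), parent(f,e)
round 2: derive flow(a,a) via R1 from flow(a,b), flow(b,a)
round 2: derive flow(a,g) via R1 from flow(a,b), flow(b,g)
round 2: derive flow(a,h) via R1 from flow(a,b), flow(b,h)
round 2: derive flow(a,j) via R1 from flow(a,e), flow(e,j)
round 2: derive flow(b,b) via R1 from flow(b,a), flow(a,b)
round 2: derive flow(b,c) via R1 from flow(b,a), flow(a,c)
round 2: derive flow(b,f) via R1 from flow(b,h), flow(h,f)
round 2: derive flow(b,j) via R1 from flow(b,e), flow(e,j)
round 2: derive flow(c,e) via R1 from flow(c,h), flow(h,e)
round 2: derive flow(c,f) via R1 from flow(c,h), flow(h,f)
round 2: derive flow(c,j) via R1 from flow(c,h), flow(h,j)
round 2: derive flow(e,c) via R1 from flow(e,j), flow(j,c)
round 2: derive flow(e,e) via R1 from flow(e,h), flow(h,e)
round 2: derive flow(e,f) via R1 from flow(e,h), flow(h,f)
round 2: derive flow(f,e) via R1 from flow(f,h), flow(h,e)
round 2: derive flow(f,f) via R1 from flow(f,h), flow(h,f)
round 2: derive flow(f,j) via R1 from flow(f,h), flow(h,j)
round 2: derive flow(g,h) via R1 from flow(g,b), flow(b,h)
round 2: derive flow(g,j) via R1 from flow(g,e), flow(e,j)
round 2: derive flow(h,c) via R1 from flow(h,j), flow(j,c)
round 2: derive flow(h,h) via R1 from flow(h,e), flow(e,h)
round 2: derive flow(j,h) via R1 from flow(j,c), flow(c,h)
round 3: derive flow(a,f) via R1 from flow(a,b), flow(b,f)
round 3: derive flow(c,c) via R1 from flow(c,e), flow(e,c)
round 3: derive flow(f,c) via R1 from flow(f,e), flow(e,c)
round 3: derive flow(g,f) via R1 from flow(g,b), flow(b,f)
round 3: derive flow(j,e) via R1 from flow(j,c), flow(c,e)
round 3: derive flow(j,f) via R1 from flow(j,c), flow(c,f)
round 3: derive flow(j,j) via R1 from flow(j,c), flow(c,j)

yes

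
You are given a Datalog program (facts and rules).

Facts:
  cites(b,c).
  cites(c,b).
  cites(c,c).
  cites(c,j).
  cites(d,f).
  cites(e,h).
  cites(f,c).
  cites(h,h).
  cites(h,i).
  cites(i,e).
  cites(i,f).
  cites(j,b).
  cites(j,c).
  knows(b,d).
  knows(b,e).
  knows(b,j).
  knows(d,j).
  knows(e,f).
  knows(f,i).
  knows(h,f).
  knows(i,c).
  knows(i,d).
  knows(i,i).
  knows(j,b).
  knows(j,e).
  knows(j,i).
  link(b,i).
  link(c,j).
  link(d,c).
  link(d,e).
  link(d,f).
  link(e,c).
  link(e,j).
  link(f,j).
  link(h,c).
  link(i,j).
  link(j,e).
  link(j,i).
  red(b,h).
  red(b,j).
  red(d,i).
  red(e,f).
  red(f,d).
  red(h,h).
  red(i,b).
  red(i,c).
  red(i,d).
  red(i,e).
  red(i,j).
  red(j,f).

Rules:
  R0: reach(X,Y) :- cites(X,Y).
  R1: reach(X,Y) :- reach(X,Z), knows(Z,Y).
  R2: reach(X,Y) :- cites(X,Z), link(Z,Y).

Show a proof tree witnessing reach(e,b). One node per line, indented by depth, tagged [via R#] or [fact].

reach(e,b)  [via R1]
  reach(e,j)  [via R1]
    reach(e,d)  [via R1]
      reach(e,i)  [via R1]
        reach(e,f)  [via R1]
          reach(e,h)  [via R0]
            cites(e,h)  [fact]
          knows(h,f)  [fact]
        knows(f,i)  [fact]
      knows(i,d)  [fact]
    knows(d,j)  [fact]
  knows(j,b)  [fact]

round 1: derive reach(b,c) via R0 from cites(b,c)
round 1: derive reach(c,b) via R0 from cites(c,b)
round 1: derive reach(c,c) via R0 from cites(c,c)
round 1: derive reach(c,j) via R0 from cites(c,j)
round 1: derive reach(d,f) via R0 from cites(d,f)
round 1: derive reach(e,h) via R0 from cites(e,h)
round 1: derive reach(f,c) via R0 from cites(f,c)
round 1: derive reach(h,h) via R0 from cites(h,h)
round 1: derive reach(h,i) via R0 from cites(h,i)
round 1: derive reach(i,e) via R0 from cites(i,e)
round 1: derive reach(i,f) via R0 from cites(i,f)
round 1: derive reach(j,b) via R0 from cites(j,b)
round 1: derive reach(j,c) via R0 from cites(j,c)
round 1: derive reach(b,j) via R2 from cites(b,c), link(c,j)
round 1: derive reach(c,e) via R2 from cites(c,j), link(j,e)
round 1: derive reach(c,i) via R2 from cites(c,b), link(b,i)
round 1: derive reach(d,j) via R2 from cites(d,f), link(f,j)
round 1: derive reach(e,c) via R2 from cites(e,h), link(h,c)
round 1: derive reach(f,j) via R2 from cites(f,c), link(c,j)
round 1: derive reach(h,c) via R2 from cites(h,h), link(h,c)
round 1: derive reach(h,j) via R2 from cites(h,i), link(i,j)
round 1: derive reach(i,c) via R2 from cites(i,e), link(e,c)
round 1: derive reach(i,j) via R2 from cites(i,e), link(e,j)
round 1: derive reach(j,i) via R2 from cites(j,b), link(b,i)
round 1: derive reach(j,j) via R2 from cites(j,c), link(c,j)
round 2: derive reach(b,b) via R1 from reach(b,j), knows(j,b)
round 2: derive reach(b,e) via R1 from reach(b,j), knows(j,e)
round 2: derive reach(b,i) via R1 from reach(b,j), knows(j,i)
round 2: derive reach(c,d) via R1 from reach(c,b), knows(b,d)
round 2: derive reach(c,f) via R1 from reach(c,e), knows(e,f)
round 2: derive reach(d,b) via R1 from reach(d,j), knows(j,b)
round 2: derive reach(d,e) via R1 from reach(d,j), knows(j,e)
round 2: derive reach(d,i) via R1 from reach(d,f), knows(f,i)
round 2: derive reach(e,f) via R1 from reach(e,h), knows(h,f)
round 2: derive reach(f,b) via R1 from reach(f,j), knows(j,b)
round 2: derive reach(f,e) via R1 from reach(f,j), knows(j,e)
round 2: derive reach(f,i) via R1 from reach(f,j), knows(j,i)
round 2: derive reach(h,b) via R1 from reach(h,j), knows(j,b)
round 2: derive reach(h,d) via R1 from reach(h,i), knows(i,d)
round 2: derive reach(h,e) via R1 from reach(h,j), knows(j,e)
round 2: derive reach(h,f) via R1 from reach(h,h), knows(h,f)
round 2: derive reach(i,b) via R1 from reach(i,j), knows(j,b)
round 2: derive reach(i,i) via R1 from reach(i,f), knows(f,i)
round 2: derive reach(j,d) via R1 from reach(j,b), knows(b,d)
round 2: derive reach(j,e) via R1 from reach(j,b), knows(b,e)
round 3: derive reach(b,d) via R1 from reach(b,b), knows(b,d)
round 3: derive reach(b,f) via R1 from reach(b,e), knows(e,f)
round 3: derive reach(d,c) via R1 from reach(d,i), knows(i,c)
round 3: derive reach(d,d) via R1 from reach(d,b), knows(b,d)
round 3: derive reach(e,i) via R1 from reach(e,f), knows(f,i)
round 3: derive reach(f,d) via R1 from reach(f,b), knows(b,d)
round 3: derive reach(f,f) via R1 from reach(f,e), knows(e,f)
round 3: derive reach(i,d) via R1 from reach(i,b), knows(b,d)
round 3: derive reach(j,f) via R1 from reach(j,e), knows(e,f)
round 4: derive reach(e,d) via R1 from reach(e,i), knows(i,d)
round 5: derive reach(e,j) via R1 from reach(e,d), knows(d,j)
round 6: derive reach(e,b) via R1 from reach(e,j), knows(j,b)
round 6: derive reach(e,e) via R1 from reach(e,j), knows(j,e)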